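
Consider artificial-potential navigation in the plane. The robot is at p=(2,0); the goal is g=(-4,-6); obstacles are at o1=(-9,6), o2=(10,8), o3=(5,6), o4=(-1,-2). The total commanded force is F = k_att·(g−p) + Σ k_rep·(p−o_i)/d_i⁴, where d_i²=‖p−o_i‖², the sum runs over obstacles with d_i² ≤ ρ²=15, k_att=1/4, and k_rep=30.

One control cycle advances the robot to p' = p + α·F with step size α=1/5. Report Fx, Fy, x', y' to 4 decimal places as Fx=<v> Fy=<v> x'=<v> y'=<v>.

F_att = 1/4·(g−p) = 1/4·(-6,-6) = (-1.5000,-1.5000)
o1: d²=157 > ρ²=15 → inactive
o2: d²=128 > ρ²=15 → inactive
o3: d²=45 > ρ²=15 → inactive
o4: d²=13 ≤ ρ²=15; F_rep = 30·(3,2)/13² = (0.5325,0.3550)
F = F_att + ΣF_rep = (-0.9675,-1.1450)
p' = p + 1/5·F = (1.8065,-0.2290)

Fx=-0.9675 Fy=-1.1450 x'=1.8065 y'=-0.2290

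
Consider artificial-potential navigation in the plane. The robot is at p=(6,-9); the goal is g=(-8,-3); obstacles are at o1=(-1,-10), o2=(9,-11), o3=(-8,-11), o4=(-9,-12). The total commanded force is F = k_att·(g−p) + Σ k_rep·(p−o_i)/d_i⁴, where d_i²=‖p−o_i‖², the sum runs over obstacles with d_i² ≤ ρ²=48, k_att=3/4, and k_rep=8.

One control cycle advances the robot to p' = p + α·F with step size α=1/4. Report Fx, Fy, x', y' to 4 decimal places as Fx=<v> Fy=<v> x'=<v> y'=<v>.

F_att = 3/4·(g−p) = 3/4·(-14,6) = (-10.5000,4.5000)
o1: d²=50 > ρ²=48 → inactive
o2: d²=13 ≤ ρ²=48; F_rep = 8·(-3,2)/13² = (-0.1420,0.0947)
o3: d²=200 > ρ²=48 → inactive
o4: d²=234 > ρ²=48 → inactive
F = F_att + ΣF_rep = (-10.6420,4.5947)
p' = p + 1/4·F = (3.3395,-7.8513)

Fx=-10.6420 Fy=4.5947 x'=3.3395 y'=-7.8513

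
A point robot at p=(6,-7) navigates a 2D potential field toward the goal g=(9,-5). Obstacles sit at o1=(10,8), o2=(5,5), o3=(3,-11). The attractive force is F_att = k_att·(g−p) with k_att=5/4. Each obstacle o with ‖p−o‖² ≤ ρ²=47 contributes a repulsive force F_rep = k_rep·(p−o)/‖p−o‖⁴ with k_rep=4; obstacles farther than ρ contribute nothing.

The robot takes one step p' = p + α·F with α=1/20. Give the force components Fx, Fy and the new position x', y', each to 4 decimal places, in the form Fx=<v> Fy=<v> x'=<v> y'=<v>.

F_att = 5/4·(g−p) = 5/4·(3,2) = (3.7500,2.5000)
o1: d²=241 > ρ²=47 → inactive
o2: d²=145 > ρ²=47 → inactive
o3: d²=25 ≤ ρ²=47; F_rep = 4·(3,4)/25² = (0.0192,0.0256)
F = F_att + ΣF_rep = (3.7692,2.5256)
p' = p + 1/20·F = (6.1885,-6.8737)

Fx=3.7692 Fy=2.5256 x'=6.1885 y'=-6.8737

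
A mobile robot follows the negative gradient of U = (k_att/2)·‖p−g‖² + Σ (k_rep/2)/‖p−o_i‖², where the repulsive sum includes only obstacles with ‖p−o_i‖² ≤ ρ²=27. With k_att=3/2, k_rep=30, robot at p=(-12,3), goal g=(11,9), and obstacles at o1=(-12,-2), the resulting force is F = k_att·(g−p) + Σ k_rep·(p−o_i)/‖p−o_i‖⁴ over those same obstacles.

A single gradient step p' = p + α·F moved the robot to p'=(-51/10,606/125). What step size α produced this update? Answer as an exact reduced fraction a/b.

F_att = 3/2·(g−p) = 3/2·(23,6) = (34.5000,9.0000)
o1: d²=25 ≤ ρ²=27; F_rep = 30·(0,5)/25² = (0.0000,0.2400)
F = F_att + ΣF_rep = (34.5000,9.2400)
Δp = p'−p = (6.9000,1.8480); α = Δx/Fx = (69/10) / (69/2) = 1/5
check: Δy/Fy = (231/125) / (231/25) = 1/5 ✓

α = 1/5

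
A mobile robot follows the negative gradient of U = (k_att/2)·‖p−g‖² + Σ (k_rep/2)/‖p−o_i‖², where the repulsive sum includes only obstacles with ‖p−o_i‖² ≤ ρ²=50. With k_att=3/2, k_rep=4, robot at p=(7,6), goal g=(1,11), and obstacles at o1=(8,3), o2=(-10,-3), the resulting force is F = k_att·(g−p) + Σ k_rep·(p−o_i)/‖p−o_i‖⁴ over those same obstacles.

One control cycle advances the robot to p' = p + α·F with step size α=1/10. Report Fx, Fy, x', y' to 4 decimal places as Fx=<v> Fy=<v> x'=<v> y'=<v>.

Fx=-9.0400 Fy=7.6200 x'=6.0960 y'=6.7620

F_att = 3/2·(g−p) = 3/2·(-6,5) = (-9.0000,7.5000)
o1: d²=10 ≤ ρ²=50; F_rep = 4·(-1,3)/10² = (-0.0400,0.1200)
o2: d²=370 > ρ²=50 → inactive
F = F_att + ΣF_rep = (-9.0400,7.6200)
p' = p + 1/10·F = (6.0960,6.7620)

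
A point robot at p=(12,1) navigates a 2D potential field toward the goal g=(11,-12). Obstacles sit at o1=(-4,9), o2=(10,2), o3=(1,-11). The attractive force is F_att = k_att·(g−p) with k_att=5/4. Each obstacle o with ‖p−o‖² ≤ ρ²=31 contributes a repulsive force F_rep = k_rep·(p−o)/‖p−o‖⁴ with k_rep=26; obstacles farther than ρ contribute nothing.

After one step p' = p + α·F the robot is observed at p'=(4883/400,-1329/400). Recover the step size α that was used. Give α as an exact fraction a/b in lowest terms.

F_att = 5/4·(g−p) = 5/4·(-1,-13) = (-1.2500,-16.2500)
o1: d²=320 > ρ²=31 → inactive
o2: d²=5 ≤ ρ²=31; F_rep = 26·(2,-1)/5² = (2.0800,-1.0400)
o3: d²=265 > ρ²=31 → inactive
F = F_att + ΣF_rep = (0.8300,-17.2900)
Δp = p'−p = (0.2075,-4.3225); α = Δx/Fx = (83/400) / (83/100) = 1/4
check: Δy/Fy = (-1729/400) / (-1729/100) = 1/4 ✓

α = 1/4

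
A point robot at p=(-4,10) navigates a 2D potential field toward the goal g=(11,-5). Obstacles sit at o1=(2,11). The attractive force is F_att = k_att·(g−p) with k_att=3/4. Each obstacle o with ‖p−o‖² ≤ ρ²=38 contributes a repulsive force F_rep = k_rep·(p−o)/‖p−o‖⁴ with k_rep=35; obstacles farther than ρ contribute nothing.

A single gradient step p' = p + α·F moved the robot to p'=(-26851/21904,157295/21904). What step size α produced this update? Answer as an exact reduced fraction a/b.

α = 1/4

F_att = 3/4·(g−p) = 3/4·(15,-15) = (11.2500,-11.2500)
o1: d²=37 ≤ ρ²=38; F_rep = 35·(-6,-1)/37² = (-0.1534,-0.0256)
F = F_att + ΣF_rep = (11.0966,-11.2756)
Δp = p'−p = (2.7742,-2.8189); α = Δx/Fx = (60765/21904) / (60765/5476) = 1/4
check: Δy/Fy = (-61745/21904) / (-61745/5476) = 1/4 ✓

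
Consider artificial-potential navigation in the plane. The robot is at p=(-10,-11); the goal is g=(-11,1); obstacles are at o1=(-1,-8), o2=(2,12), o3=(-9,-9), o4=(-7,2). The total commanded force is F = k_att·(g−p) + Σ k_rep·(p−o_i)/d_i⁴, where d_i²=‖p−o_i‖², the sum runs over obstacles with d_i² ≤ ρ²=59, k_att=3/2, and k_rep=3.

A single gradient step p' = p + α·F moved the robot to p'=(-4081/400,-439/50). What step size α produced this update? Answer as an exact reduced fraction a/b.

α = 1/8

F_att = 3/2·(g−p) = 3/2·(-1,12) = (-1.5000,18.0000)
o1: d²=90 > ρ²=59 → inactive
o2: d²=673 > ρ²=59 → inactive
o3: d²=5 ≤ ρ²=59; F_rep = 3·(-1,-2)/5² = (-0.1200,-0.2400)
o4: d²=178 > ρ²=59 → inactive
F = F_att + ΣF_rep = (-1.6200,17.7600)
Δp = p'−p = (-0.2025,2.2200); α = Δx/Fx = (-81/400) / (-81/50) = 1/8
check: Δy/Fy = (111/50) / (444/25) = 1/8 ✓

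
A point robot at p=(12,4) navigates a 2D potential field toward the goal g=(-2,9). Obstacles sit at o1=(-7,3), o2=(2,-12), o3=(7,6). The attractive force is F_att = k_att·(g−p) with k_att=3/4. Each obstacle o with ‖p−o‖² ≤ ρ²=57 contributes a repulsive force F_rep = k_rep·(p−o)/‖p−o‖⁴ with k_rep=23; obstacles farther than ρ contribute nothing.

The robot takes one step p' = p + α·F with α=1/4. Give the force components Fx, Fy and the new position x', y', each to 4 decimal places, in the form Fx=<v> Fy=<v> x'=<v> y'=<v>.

F_att = 3/4·(g−p) = 3/4·(-14,5) = (-10.5000,3.7500)
o1: d²=362 > ρ²=57 → inactive
o2: d²=356 > ρ²=57 → inactive
o3: d²=29 ≤ ρ²=57; F_rep = 23·(5,-2)/29² = (0.1367,-0.0547)
F = F_att + ΣF_rep = (-10.3633,3.6953)
p' = p + 1/4·F = (9.4092,4.9238)

Fx=-10.3633 Fy=3.6953 x'=9.4092 y'=4.9238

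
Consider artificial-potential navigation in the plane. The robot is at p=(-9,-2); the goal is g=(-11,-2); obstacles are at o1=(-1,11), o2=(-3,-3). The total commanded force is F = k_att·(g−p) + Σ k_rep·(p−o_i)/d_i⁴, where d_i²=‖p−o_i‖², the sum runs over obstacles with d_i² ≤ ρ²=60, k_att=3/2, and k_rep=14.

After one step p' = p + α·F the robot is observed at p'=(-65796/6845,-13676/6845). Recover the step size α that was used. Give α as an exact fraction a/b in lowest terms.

F_att = 3/2·(g−p) = 3/2·(-2,0) = (-3.0000,0.0000)
o1: d²=233 > ρ²=60 → inactive
o2: d²=37 ≤ ρ²=60; F_rep = 14·(-6,1)/37² = (-0.0614,0.0102)
F = F_att + ΣF_rep = (-3.0614,0.0102)
Δp = p'−p = (-0.6123,0.0020); α = Δx/Fx = (-4191/6845) / (-4191/1369) = 1/5
check: Δy/Fy = (14/6845) / (14/1369) = 1/5 ✓

α = 1/5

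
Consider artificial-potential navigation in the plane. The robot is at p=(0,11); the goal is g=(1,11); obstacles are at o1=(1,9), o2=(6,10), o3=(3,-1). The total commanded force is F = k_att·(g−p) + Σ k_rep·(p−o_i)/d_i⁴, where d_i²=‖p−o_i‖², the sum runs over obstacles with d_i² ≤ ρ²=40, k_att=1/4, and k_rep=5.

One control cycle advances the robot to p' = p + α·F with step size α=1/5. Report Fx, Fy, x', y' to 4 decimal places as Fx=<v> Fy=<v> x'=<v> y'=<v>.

F_att = 1/4·(g−p) = 1/4·(1,0) = (0.2500,0.0000)
o1: d²=5 ≤ ρ²=40; F_rep = 5·(-1,2)/5² = (-0.2000,0.4000)
o2: d²=37 ≤ ρ²=40; F_rep = 5·(-6,1)/37² = (-0.0219,0.0037)
o3: d²=153 > ρ²=40 → inactive
F = F_att + ΣF_rep = (0.0281,0.4037)
p' = p + 1/5·F = (0.0056,11.0807)

Fx=0.0281 Fy=0.4037 x'=0.0056 y'=11.0807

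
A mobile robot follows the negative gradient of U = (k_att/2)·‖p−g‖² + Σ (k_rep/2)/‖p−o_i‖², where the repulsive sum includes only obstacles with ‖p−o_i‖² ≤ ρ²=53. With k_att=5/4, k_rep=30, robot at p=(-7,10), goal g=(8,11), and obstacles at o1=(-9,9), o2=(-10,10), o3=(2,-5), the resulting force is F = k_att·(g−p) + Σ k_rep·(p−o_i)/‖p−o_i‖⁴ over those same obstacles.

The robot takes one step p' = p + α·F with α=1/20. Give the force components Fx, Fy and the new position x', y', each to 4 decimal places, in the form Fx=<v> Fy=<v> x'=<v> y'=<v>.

F_att = 5/4·(g−p) = 5/4·(15,1) = (18.7500,1.2500)
o1: d²=5 ≤ ρ²=53; F_rep = 30·(2,1)/5² = (2.4000,1.2000)
o2: d²=9 ≤ ρ²=53; F_rep = 30·(3,0)/9² = (1.1111,0.0000)
o3: d²=306 > ρ²=53 → inactive
F = F_att + ΣF_rep = (22.2611,2.4500)
p' = p + 1/20·F = (-5.8869,10.1225)

Fx=22.2611 Fy=2.4500 x'=-5.8869 y'=10.1225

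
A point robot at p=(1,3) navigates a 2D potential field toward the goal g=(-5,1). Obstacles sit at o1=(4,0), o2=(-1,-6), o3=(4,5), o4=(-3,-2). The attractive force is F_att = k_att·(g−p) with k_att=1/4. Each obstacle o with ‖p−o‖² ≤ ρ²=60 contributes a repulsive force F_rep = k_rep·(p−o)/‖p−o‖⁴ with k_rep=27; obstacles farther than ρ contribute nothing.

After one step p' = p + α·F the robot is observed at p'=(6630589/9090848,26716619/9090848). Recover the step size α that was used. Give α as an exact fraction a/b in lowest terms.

F_att = 1/4·(g−p) = 1/4·(-6,-2) = (-1.5000,-0.5000)
o1: d²=18 ≤ ρ²=60; F_rep = 27·(-3,3)/18² = (-0.2500,0.2500)
o2: d²=85 > ρ²=60 → inactive
o3: d²=13 ≤ ρ²=60; F_rep = 27·(-3,-2)/13² = (-0.4793,-0.3195)
o4: d²=41 ≤ ρ²=60; F_rep = 27·(4,5)/41² = (0.0642,0.0803)
F = F_att + ΣF_rep = (-2.1650,-0.4892)
Δp = p'−p = (-0.2706,-0.0612); α = Δx/Fx = (-2460259/9090848) / (-2460259/1136356) = 1/8
check: Δy/Fy = (-555925/9090848) / (-555925/1136356) = 1/8 ✓

α = 1/8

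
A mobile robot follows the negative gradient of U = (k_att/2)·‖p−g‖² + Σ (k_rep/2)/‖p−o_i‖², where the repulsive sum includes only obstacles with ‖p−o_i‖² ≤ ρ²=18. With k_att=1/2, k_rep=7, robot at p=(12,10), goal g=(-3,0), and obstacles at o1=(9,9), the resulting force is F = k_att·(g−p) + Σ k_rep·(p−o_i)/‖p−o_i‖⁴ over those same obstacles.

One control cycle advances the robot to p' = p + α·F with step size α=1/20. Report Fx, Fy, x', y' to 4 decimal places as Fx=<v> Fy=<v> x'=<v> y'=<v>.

Fx=-7.2900 Fy=-4.9300 x'=11.6355 y'=9.7535

F_att = 1/2·(g−p) = 1/2·(-15,-10) = (-7.5000,-5.0000)
o1: d²=10 ≤ ρ²=18; F_rep = 7·(3,1)/10² = (0.2100,0.0700)
F = F_att + ΣF_rep = (-7.2900,-4.9300)
p' = p + 1/20·F = (11.6355,9.7535)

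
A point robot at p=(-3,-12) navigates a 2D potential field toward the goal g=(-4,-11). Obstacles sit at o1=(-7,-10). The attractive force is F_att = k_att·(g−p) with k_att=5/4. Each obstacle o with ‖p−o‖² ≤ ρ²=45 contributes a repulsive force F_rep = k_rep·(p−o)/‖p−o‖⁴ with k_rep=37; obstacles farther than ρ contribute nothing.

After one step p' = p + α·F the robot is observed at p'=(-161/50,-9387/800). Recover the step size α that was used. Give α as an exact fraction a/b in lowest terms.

α = 1/4

F_att = 5/4·(g−p) = 5/4·(-1,1) = (-1.2500,1.2500)
o1: d²=20 ≤ ρ²=45; F_rep = 37·(4,-2)/20² = (0.3700,-0.1850)
F = F_att + ΣF_rep = (-0.8800,1.0650)
Δp = p'−p = (-0.2200,0.2662); α = Δx/Fx = (-11/50) / (-22/25) = 1/4
check: Δy/Fy = (213/800) / (213/200) = 1/4 ✓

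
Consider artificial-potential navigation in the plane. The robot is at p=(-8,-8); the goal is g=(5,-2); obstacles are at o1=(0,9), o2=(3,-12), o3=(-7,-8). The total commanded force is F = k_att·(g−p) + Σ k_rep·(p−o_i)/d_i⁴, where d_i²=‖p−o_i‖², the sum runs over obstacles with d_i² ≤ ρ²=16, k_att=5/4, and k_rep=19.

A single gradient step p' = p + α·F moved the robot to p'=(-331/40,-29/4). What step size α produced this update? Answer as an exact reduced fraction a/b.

α = 1/10

F_att = 5/4·(g−p) = 5/4·(13,6) = (16.2500,7.5000)
o1: d²=353 > ρ²=16 → inactive
o2: d²=137 > ρ²=16 → inactive
o3: d²=1 ≤ ρ²=16; F_rep = 19·(-1,0)/1² = (-19.0000,0.0000)
F = F_att + ΣF_rep = (-2.7500,7.5000)
Δp = p'−p = (-0.2750,0.7500); α = Δx/Fx = (-11/40) / (-11/4) = 1/10
check: Δy/Fy = (3/4) / (15/2) = 1/10 ✓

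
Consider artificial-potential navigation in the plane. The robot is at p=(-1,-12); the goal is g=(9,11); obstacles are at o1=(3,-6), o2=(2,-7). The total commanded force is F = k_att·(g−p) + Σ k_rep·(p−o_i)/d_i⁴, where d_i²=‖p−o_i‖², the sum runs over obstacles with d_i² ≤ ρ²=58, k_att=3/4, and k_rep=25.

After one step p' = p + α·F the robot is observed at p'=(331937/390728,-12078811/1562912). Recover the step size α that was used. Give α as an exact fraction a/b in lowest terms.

α = 1/4

F_att = 3/4·(g−p) = 3/4·(10,23) = (7.5000,17.2500)
o1: d²=52 ≤ ρ²=58; F_rep = 25·(-4,-6)/52² = (-0.0370,-0.0555)
o2: d²=34 ≤ ρ²=58; F_rep = 25·(-3,-5)/34² = (-0.0649,-0.1081)
F = F_att + ΣF_rep = (7.3981,17.0864)
Δp = p'−p = (1.8495,4.2716); α = Δx/Fx = (722665/390728) / (722665/97682) = 1/4
check: Δy/Fy = (6676133/1562912) / (6676133/390728) = 1/4 ✓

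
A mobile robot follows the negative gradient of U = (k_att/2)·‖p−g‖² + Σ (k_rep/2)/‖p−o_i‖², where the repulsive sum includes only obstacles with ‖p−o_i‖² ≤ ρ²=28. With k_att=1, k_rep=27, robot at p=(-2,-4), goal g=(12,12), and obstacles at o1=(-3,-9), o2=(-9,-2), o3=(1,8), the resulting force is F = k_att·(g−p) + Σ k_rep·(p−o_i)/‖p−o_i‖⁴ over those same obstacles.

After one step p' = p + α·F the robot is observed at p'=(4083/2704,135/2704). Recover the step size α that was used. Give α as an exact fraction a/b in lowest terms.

F_att = 1·(g−p) = 1·(14,16) = (14.0000,16.0000)
o1: d²=26 ≤ ρ²=28; F_rep = 27·(1,5)/26² = (0.0399,0.1997)
o2: d²=53 > ρ²=28 → inactive
o3: d²=153 > ρ²=28 → inactive
F = F_att + ΣF_rep = (14.0399,16.1997)
Δp = p'−p = (3.5100,4.0499); α = Δx/Fx = (9491/2704) / (9491/676) = 1/4
check: Δy/Fy = (10951/2704) / (10951/676) = 1/4 ✓

α = 1/4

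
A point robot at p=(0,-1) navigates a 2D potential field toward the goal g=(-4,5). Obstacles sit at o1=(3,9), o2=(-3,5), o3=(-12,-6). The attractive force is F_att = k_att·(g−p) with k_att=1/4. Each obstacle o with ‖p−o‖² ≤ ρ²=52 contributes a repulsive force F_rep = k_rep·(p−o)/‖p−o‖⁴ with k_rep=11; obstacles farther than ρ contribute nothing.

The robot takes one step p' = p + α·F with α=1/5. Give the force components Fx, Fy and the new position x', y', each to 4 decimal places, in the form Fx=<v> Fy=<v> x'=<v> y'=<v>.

Fx=-0.9837 Fy=1.4674 x'=-0.1967 y'=-0.7065

F_att = 1/4·(g−p) = 1/4·(-4,6) = (-1.0000,1.5000)
o1: d²=109 > ρ²=52 → inactive
o2: d²=45 ≤ ρ²=52; F_rep = 11·(3,-6)/45² = (0.0163,-0.0326)
o3: d²=169 > ρ²=52 → inactive
F = F_att + ΣF_rep = (-0.9837,1.4674)
p' = p + 1/5·F = (-0.1967,-0.7065)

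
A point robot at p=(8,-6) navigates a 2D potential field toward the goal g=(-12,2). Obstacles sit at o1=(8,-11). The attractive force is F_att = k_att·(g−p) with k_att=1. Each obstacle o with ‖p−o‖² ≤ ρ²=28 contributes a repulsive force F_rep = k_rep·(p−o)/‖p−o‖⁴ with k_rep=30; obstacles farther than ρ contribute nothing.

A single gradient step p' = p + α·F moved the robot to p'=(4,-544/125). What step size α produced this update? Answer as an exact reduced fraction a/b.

F_att = 1·(g−p) = 1·(-20,8) = (-20.0000,8.0000)
o1: d²=25 ≤ ρ²=28; F_rep = 30·(0,5)/25² = (0.0000,0.2400)
F = F_att + ΣF_rep = (-20.0000,8.2400)
Δp = p'−p = (-4.0000,1.6480); α = Δx/Fx = (-4) / (-20) = 1/5
check: Δy/Fy = (206/125) / (206/25) = 1/5 ✓

α = 1/5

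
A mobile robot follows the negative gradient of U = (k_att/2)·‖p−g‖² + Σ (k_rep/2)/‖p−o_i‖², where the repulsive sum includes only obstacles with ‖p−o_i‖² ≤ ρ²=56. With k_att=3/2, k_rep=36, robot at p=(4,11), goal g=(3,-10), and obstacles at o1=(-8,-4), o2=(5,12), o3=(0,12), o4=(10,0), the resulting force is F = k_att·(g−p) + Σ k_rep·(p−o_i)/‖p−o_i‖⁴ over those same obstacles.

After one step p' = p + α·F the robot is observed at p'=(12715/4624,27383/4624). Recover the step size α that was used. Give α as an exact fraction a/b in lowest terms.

α = 1/8

F_att = 3/2·(g−p) = 3/2·(-1,-21) = (-1.5000,-31.5000)
o1: d²=369 > ρ²=56 → inactive
o2: d²=2 ≤ ρ²=56; F_rep = 36·(-1,-1)/2² = (-9.0000,-9.0000)
o3: d²=17 ≤ ρ²=56; F_rep = 36·(4,-1)/17² = (0.4983,-0.1246)
o4: d²=157 > ρ²=56 → inactive
F = F_att + ΣF_rep = (-10.0017,-40.6246)
Δp = p'−p = (-1.2502,-5.0781); α = Δx/Fx = (-5781/4624) / (-5781/578) = 1/8
check: Δy/Fy = (-23481/4624) / (-23481/578) = 1/8 ✓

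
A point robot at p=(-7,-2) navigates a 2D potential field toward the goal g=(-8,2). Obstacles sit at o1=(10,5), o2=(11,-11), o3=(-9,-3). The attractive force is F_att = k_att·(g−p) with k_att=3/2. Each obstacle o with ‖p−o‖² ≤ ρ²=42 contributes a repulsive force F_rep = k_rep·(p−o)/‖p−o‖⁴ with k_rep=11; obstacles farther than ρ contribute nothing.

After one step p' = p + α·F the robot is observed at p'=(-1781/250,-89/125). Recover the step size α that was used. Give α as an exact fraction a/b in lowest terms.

F_att = 3/2·(g−p) = 3/2·(-1,4) = (-1.5000,6.0000)
o1: d²=338 > ρ²=42 → inactive
o2: d²=405 > ρ²=42 → inactive
o3: d²=5 ≤ ρ²=42; F_rep = 11·(2,1)/5² = (0.8800,0.4400)
F = F_att + ΣF_rep = (-0.6200,6.4400)
Δp = p'−p = (-0.1240,1.2880); α = Δx/Fx = (-31/250) / (-31/50) = 1/5
check: Δy/Fy = (161/125) / (161/25) = 1/5 ✓

α = 1/5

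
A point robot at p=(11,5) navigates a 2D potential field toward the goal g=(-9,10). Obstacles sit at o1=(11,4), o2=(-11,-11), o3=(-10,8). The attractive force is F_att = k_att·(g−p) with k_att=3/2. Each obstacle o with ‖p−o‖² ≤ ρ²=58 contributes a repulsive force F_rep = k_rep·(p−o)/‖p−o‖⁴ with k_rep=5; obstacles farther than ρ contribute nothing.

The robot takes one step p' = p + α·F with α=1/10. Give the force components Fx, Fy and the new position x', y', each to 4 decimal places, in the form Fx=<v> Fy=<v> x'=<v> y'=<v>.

F_att = 3/2·(g−p) = 3/2·(-20,5) = (-30.0000,7.5000)
o1: d²=1 ≤ ρ²=58; F_rep = 5·(0,1)/1² = (0.0000,5.0000)
o2: d²=740 > ρ²=58 → inactive
o3: d²=450 > ρ²=58 → inactive
F = F_att + ΣF_rep = (-30.0000,12.5000)
p' = p + 1/10·F = (8.0000,6.2500)

Fx=-30.0000 Fy=12.5000 x'=8.0000 y'=6.2500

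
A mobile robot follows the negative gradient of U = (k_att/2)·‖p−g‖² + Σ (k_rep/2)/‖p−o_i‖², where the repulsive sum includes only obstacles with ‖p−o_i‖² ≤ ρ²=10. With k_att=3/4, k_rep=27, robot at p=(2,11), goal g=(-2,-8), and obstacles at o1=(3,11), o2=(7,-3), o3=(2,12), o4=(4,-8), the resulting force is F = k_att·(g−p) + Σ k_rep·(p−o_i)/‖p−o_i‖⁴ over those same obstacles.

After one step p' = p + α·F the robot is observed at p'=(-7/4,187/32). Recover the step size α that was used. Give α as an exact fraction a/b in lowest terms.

α = 1/8

F_att = 3/4·(g−p) = 3/4·(-4,-19) = (-3.0000,-14.2500)
o1: d²=1 ≤ ρ²=10; F_rep = 27·(-1,0)/1² = (-27.0000,0.0000)
o2: d²=221 > ρ²=10 → inactive
o3: d²=1 ≤ ρ²=10; F_rep = 27·(0,-1)/1² = (0.0000,-27.0000)
o4: d²=365 > ρ²=10 → inactive
F = F_att + ΣF_rep = (-30.0000,-41.2500)
Δp = p'−p = (-3.7500,-5.1562); α = Δx/Fx = (-15/4) / (-30) = 1/8
check: Δy/Fy = (-165/32) / (-165/4) = 1/8 ✓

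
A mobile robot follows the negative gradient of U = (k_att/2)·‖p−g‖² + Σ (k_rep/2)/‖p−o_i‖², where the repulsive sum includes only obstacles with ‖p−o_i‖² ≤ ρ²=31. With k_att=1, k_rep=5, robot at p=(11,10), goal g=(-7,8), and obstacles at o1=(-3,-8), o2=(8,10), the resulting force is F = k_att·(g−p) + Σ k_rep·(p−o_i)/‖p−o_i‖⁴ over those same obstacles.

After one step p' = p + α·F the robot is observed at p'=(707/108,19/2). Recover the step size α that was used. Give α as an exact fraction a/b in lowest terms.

F_att = 1·(g−p) = 1·(-18,-2) = (-18.0000,-2.0000)
o1: d²=520 > ρ²=31 → inactive
o2: d²=9 ≤ ρ²=31; F_rep = 5·(3,0)/9² = (0.1852,0.0000)
F = F_att + ΣF_rep = (-17.8148,-2.0000)
Δp = p'−p = (-4.4537,-0.5000); α = Δx/Fx = (-481/108) / (-481/27) = 1/4
check: Δy/Fy = (-1/2) / (-2) = 1/4 ✓

α = 1/4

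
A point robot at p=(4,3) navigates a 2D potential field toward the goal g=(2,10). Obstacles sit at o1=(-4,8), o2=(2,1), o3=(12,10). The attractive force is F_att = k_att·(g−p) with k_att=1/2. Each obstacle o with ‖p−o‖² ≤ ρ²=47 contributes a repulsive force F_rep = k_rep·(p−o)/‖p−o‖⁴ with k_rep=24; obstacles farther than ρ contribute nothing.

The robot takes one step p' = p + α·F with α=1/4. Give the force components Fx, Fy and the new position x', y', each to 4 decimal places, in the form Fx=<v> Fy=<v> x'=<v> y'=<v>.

Fx=-0.2500 Fy=4.2500 x'=3.9375 y'=4.0625

F_att = 1/2·(g−p) = 1/2·(-2,7) = (-1.0000,3.5000)
o1: d²=89 > ρ²=47 → inactive
o2: d²=8 ≤ ρ²=47; F_rep = 24·(2,2)/8² = (0.7500,0.7500)
o3: d²=113 > ρ²=47 → inactive
F = F_att + ΣF_rep = (-0.2500,4.2500)
p' = p + 1/4·F = (3.9375,4.0625)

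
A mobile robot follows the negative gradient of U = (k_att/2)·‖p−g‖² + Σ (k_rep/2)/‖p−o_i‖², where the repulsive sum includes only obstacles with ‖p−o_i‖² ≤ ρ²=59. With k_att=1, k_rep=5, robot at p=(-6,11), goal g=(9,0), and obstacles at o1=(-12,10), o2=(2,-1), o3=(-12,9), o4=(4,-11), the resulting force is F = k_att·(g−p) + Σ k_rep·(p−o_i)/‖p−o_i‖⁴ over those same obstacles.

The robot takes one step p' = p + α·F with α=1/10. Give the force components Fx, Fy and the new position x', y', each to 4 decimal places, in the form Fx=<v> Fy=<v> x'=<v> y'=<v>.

F_att = 1·(g−p) = 1·(15,-11) = (15.0000,-11.0000)
o1: d²=37 ≤ ρ²=59; F_rep = 5·(6,1)/37² = (0.0219,0.0037)
o2: d²=208 > ρ²=59 → inactive
o3: d²=40 ≤ ρ²=59; F_rep = 5·(6,2)/40² = (0.0187,0.0063)
o4: d²=584 > ρ²=59 → inactive
F = F_att + ΣF_rep = (15.0407,-10.9901)
p' = p + 1/10·F = (-4.4959,9.9010)

Fx=15.0407 Fy=-10.9901 x'=-4.4959 y'=9.9010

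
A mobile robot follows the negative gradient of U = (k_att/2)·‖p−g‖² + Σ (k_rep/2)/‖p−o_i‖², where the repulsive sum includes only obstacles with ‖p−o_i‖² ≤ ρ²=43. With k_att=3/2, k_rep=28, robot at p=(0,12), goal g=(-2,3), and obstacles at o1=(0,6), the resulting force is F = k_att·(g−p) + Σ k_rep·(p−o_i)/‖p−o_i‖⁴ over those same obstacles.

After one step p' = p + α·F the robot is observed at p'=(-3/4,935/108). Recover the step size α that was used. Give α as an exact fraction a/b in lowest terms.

F_att = 3/2·(g−p) = 3/2·(-2,-9) = (-3.0000,-13.5000)
o1: d²=36 ≤ ρ²=43; F_rep = 28·(0,6)/36² = (0.0000,0.1296)
F = F_att + ΣF_rep = (-3.0000,-13.3704)
Δp = p'−p = (-0.7500,-3.3426); α = Δx/Fx = (-3/4) / (-3) = 1/4
check: Δy/Fy = (-361/108) / (-361/27) = 1/4 ✓

α = 1/4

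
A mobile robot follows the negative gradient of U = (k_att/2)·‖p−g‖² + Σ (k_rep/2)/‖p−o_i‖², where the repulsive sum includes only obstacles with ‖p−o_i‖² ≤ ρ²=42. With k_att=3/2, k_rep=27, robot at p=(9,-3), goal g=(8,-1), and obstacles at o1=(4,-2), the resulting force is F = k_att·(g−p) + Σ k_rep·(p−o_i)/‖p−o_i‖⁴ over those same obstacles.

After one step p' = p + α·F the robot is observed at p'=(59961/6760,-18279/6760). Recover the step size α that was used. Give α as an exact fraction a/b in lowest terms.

α = 1/10

F_att = 3/2·(g−p) = 3/2·(-1,2) = (-1.5000,3.0000)
o1: d²=26 ≤ ρ²=42; F_rep = 27·(5,-1)/26² = (0.1997,-0.0399)
F = F_att + ΣF_rep = (-1.3003,2.9601)
Δp = p'−p = (-0.1300,0.2960); α = Δx/Fx = (-879/6760) / (-879/676) = 1/10
check: Δy/Fy = (2001/6760) / (2001/676) = 1/10 ✓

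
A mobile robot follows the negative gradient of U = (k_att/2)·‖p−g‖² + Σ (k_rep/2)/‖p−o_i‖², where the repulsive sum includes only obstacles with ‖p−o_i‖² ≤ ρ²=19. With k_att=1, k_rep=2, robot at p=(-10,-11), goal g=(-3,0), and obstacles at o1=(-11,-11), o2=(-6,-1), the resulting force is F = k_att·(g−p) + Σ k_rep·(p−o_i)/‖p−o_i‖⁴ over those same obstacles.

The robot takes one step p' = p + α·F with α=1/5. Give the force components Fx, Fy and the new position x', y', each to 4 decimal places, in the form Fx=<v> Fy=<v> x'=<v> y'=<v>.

F_att = 1·(g−p) = 1·(7,11) = (7.0000,11.0000)
o1: d²=1 ≤ ρ²=19; F_rep = 2·(1,0)/1² = (2.0000,0.0000)
o2: d²=116 > ρ²=19 → inactive
F = F_att + ΣF_rep = (9.0000,11.0000)
p' = p + 1/5·F = (-8.2000,-8.8000)

Fx=9.0000 Fy=11.0000 x'=-8.2000 y'=-8.8000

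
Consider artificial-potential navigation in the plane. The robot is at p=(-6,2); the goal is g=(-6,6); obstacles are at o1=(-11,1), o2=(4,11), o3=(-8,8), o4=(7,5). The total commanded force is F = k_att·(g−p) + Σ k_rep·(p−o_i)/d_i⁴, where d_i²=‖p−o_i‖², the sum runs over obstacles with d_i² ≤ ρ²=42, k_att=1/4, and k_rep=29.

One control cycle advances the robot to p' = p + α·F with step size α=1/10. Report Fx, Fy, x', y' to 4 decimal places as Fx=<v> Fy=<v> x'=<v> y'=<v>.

Fx=0.2507 Fy=0.9341 x'=-5.9749 y'=2.0934

F_att = 1/4·(g−p) = 1/4·(0,4) = (0.0000,1.0000)
o1: d²=26 ≤ ρ²=42; F_rep = 29·(5,1)/26² = (0.2145,0.0429)
o2: d²=181 > ρ²=42 → inactive
o3: d²=40 ≤ ρ²=42; F_rep = 29·(2,-6)/40² = (0.0362,-0.1087)
o4: d²=178 > ρ²=42 → inactive
F = F_att + ΣF_rep = (0.2507,0.9341)
p' = p + 1/10·F = (-5.9749,2.0934)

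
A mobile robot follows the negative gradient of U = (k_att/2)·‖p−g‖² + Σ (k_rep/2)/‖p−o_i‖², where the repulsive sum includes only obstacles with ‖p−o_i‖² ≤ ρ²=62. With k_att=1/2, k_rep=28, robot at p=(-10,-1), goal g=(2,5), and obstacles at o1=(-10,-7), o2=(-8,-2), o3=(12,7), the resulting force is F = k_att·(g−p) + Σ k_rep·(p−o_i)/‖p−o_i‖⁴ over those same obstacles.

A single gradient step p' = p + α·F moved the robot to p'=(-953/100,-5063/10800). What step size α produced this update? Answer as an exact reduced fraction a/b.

F_att = 1/2·(g−p) = 1/2·(12,6) = (6.0000,3.0000)
o1: d²=36 ≤ ρ²=62; F_rep = 28·(0,6)/36² = (0.0000,0.1296)
o2: d²=5 ≤ ρ²=62; F_rep = 28·(-2,1)/5² = (-2.2400,1.1200)
o3: d²=548 > ρ²=62 → inactive
F = F_att + ΣF_rep = (3.7600,4.2496)
Δp = p'−p = (0.4700,0.5312); α = Δx/Fx = (47/100) / (94/25) = 1/8
check: Δy/Fy = (5737/10800) / (5737/1350) = 1/8 ✓

α = 1/8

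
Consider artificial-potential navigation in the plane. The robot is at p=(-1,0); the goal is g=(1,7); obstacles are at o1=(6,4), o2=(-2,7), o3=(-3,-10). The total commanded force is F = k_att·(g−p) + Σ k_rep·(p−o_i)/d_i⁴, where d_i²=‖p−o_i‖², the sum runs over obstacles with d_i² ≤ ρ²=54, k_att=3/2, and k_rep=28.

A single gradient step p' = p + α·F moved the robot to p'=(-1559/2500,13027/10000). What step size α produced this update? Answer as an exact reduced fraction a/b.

F_att = 3/2·(g−p) = 3/2·(2,7) = (3.0000,10.5000)
o1: d²=65 > ρ²=54 → inactive
o2: d²=50 ≤ ρ²=54; F_rep = 28·(1,-7)/50² = (0.0112,-0.0784)
o3: d²=104 > ρ²=54 → inactive
F = F_att + ΣF_rep = (3.0112,10.4216)
Δp = p'−p = (0.3764,1.3027); α = Δx/Fx = (941/2500) / (1882/625) = 1/8
check: Δy/Fy = (13027/10000) / (13027/1250) = 1/8 ✓

α = 1/8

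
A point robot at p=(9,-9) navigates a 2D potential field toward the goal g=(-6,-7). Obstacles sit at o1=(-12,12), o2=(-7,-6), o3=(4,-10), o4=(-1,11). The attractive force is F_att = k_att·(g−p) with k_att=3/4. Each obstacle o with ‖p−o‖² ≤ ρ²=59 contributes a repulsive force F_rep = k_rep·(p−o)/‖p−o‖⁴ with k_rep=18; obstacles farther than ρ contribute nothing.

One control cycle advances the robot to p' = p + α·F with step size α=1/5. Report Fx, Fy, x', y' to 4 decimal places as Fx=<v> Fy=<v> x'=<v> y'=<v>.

F_att = 3/4·(g−p) = 3/4·(-15,2) = (-11.2500,1.5000)
o1: d²=882 > ρ²=59 → inactive
o2: d²=265 > ρ²=59 → inactive
o3: d²=26 ≤ ρ²=59; F_rep = 18·(5,1)/26² = (0.1331,0.0266)
o4: d²=500 > ρ²=59 → inactive
F = F_att + ΣF_rep = (-11.1169,1.5266)
p' = p + 1/5·F = (6.7766,-8.6947)

Fx=-11.1169 Fy=1.5266 x'=6.7766 y'=-8.6947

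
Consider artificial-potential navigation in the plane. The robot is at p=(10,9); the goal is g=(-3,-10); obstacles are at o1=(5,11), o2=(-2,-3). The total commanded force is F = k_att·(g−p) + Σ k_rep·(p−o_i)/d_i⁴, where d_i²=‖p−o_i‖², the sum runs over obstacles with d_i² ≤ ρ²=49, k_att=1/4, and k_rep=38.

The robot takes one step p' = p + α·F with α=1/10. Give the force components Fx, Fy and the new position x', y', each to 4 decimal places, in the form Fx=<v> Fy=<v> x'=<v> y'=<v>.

F_att = 1/4·(g−p) = 1/4·(-13,-19) = (-3.2500,-4.7500)
o1: d²=29 ≤ ρ²=49; F_rep = 38·(5,-2)/29² = (0.2259,-0.0904)
o2: d²=288 > ρ²=49 → inactive
F = F_att + ΣF_rep = (-3.0241,-4.8404)
p' = p + 1/10·F = (9.6976,8.5160)

Fx=-3.0241 Fy=-4.8404 x'=9.6976 y'=8.5160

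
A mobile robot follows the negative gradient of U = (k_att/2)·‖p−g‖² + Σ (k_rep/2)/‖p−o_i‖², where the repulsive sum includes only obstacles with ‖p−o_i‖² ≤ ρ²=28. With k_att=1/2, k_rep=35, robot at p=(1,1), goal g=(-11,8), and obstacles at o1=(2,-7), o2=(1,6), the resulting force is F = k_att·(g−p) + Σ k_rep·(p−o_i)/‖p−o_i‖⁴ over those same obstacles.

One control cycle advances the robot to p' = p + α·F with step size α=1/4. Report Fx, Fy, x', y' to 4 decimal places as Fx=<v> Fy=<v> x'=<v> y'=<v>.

F_att = 1/2·(g−p) = 1/2·(-12,7) = (-6.0000,3.5000)
o1: d²=65 > ρ²=28 → inactive
o2: d²=25 ≤ ρ²=28; F_rep = 35·(0,-5)/25² = (0.0000,-0.2800)
F = F_att + ΣF_rep = (-6.0000,3.2200)
p' = p + 1/4·F = (-0.5000,1.8050)

Fx=-6.0000 Fy=3.2200 x'=-0.5000 y'=1.8050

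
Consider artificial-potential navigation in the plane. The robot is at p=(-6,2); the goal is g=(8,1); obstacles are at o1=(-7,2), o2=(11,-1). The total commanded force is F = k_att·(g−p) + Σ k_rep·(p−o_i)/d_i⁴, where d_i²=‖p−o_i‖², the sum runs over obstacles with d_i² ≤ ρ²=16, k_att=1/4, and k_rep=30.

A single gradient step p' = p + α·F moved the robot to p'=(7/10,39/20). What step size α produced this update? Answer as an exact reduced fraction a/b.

F_att = 1/4·(g−p) = 1/4·(14,-1) = (3.5000,-0.2500)
o1: d²=1 ≤ ρ²=16; F_rep = 30·(1,0)/1² = (30.0000,0.0000)
o2: d²=298 > ρ²=16 → inactive
F = F_att + ΣF_rep = (33.5000,-0.2500)
Δp = p'−p = (6.7000,-0.0500); α = Δx/Fx = (67/10) / (67/2) = 1/5
check: Δy/Fy = (-1/20) / (-1/4) = 1/5 ✓

α = 1/5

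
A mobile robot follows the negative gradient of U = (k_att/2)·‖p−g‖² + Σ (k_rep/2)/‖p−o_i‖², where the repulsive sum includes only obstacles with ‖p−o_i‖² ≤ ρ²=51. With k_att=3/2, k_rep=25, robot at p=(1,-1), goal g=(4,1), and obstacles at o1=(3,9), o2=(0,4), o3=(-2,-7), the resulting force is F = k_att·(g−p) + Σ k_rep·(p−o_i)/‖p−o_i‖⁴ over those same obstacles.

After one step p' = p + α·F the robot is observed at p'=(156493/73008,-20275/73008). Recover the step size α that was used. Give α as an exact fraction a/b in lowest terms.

α = 1/4

F_att = 3/2·(g−p) = 3/2·(3,2) = (4.5000,3.0000)
o1: d²=104 > ρ²=51 → inactive
o2: d²=26 ≤ ρ²=51; F_rep = 25·(1,-5)/26² = (0.0370,-0.1849)
o3: d²=45 ≤ ρ²=51; F_rep = 25·(3,6)/45² = (0.0370,0.0741)
F = F_att + ΣF_rep = (4.5740,2.8892)
Δp = p'−p = (1.1435,0.7223); α = Δx/Fx = (83485/73008) / (83485/18252) = 1/4
check: Δy/Fy = (52733/73008) / (52733/18252) = 1/4 ✓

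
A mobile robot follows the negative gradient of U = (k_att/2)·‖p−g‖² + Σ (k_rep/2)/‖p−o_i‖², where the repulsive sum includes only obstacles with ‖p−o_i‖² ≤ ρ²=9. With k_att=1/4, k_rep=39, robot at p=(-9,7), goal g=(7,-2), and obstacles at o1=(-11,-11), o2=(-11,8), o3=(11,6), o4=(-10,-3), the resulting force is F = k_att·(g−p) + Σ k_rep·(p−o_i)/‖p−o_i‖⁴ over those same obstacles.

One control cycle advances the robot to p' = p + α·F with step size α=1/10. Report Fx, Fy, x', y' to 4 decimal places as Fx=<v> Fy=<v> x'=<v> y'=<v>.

Fx=7.1200 Fy=-3.8100 x'=-8.2880 y'=6.6190

F_att = 1/4·(g−p) = 1/4·(16,-9) = (4.0000,-2.2500)
o1: d²=328 > ρ²=9 → inactive
o2: d²=5 ≤ ρ²=9; F_rep = 39·(2,-1)/5² = (3.1200,-1.5600)
o3: d²=401 > ρ²=9 → inactive
o4: d²=101 > ρ²=9 → inactive
F = F_att + ΣF_rep = (7.1200,-3.8100)
p' = p + 1/10·F = (-8.2880,6.6190)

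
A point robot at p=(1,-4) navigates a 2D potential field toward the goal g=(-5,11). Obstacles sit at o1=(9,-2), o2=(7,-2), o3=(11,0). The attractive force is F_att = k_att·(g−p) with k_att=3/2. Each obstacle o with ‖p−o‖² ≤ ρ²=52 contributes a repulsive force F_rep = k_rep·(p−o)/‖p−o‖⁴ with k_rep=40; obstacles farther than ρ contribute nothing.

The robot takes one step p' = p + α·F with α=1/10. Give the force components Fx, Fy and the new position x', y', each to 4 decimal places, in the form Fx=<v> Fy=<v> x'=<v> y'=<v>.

Fx=-9.1500 Fy=22.4500 x'=0.0850 y'=-1.7550

F_att = 3/2·(g−p) = 3/2·(-6,15) = (-9.0000,22.5000)
o1: d²=68 > ρ²=52 → inactive
o2: d²=40 ≤ ρ²=52; F_rep = 40·(-6,-2)/40² = (-0.1500,-0.0500)
o3: d²=116 > ρ²=52 → inactive
F = F_att + ΣF_rep = (-9.1500,22.4500)
p' = p + 1/10·F = (0.0850,-1.7550)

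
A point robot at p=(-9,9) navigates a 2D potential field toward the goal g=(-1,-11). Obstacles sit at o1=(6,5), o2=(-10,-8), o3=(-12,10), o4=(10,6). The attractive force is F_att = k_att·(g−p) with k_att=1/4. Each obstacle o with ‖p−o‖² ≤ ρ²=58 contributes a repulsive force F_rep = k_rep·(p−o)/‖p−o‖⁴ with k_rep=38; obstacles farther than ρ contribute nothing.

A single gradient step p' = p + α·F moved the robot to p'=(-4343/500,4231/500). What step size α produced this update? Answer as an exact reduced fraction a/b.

F_att = 1/4·(g−p) = 1/4·(8,-20) = (2.0000,-5.0000)
o1: d²=241 > ρ²=58 → inactive
o2: d²=290 > ρ²=58 → inactive
o3: d²=10 ≤ ρ²=58; F_rep = 38·(3,-1)/10² = (1.1400,-0.3800)
o4: d²=370 > ρ²=58 → inactive
F = F_att + ΣF_rep = (3.1400,-5.3800)
Δp = p'−p = (0.3140,-0.5380); α = Δx/Fx = (157/500) / (157/50) = 1/10
check: Δy/Fy = (-269/500) / (-269/50) = 1/10 ✓

α = 1/10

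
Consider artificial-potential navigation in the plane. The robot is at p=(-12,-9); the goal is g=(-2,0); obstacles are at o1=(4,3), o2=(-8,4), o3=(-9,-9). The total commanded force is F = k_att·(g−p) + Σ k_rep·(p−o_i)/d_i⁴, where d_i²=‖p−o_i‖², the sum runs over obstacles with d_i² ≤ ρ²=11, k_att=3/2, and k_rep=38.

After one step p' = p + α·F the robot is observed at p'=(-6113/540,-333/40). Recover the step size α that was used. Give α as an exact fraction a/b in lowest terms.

F_att = 3/2·(g−p) = 3/2·(10,9) = (15.0000,13.5000)
o1: d²=400 > ρ²=11 → inactive
o2: d²=185 > ρ²=11 → inactive
o3: d²=9 ≤ ρ²=11; F_rep = 38·(-3,0)/9² = (-1.4074,0.0000)
F = F_att + ΣF_rep = (13.5926,13.5000)
Δp = p'−p = (0.6796,0.6750); α = Δx/Fx = (367/540) / (367/27) = 1/20
check: Δy/Fy = (27/40) / (27/2) = 1/20 ✓

α = 1/20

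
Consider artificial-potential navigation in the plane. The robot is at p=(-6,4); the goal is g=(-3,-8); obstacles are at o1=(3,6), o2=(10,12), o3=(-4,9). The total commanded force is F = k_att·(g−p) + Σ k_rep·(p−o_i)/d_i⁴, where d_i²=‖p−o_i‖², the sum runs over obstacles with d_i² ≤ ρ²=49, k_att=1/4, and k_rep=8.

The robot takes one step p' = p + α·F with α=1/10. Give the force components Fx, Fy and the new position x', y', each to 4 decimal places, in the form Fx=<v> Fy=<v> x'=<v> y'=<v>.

Fx=0.7310 Fy=-3.0476 x'=-5.9269 y'=3.6952

F_att = 1/4·(g−p) = 1/4·(3,-12) = (0.7500,-3.0000)
o1: d²=85 > ρ²=49 → inactive
o2: d²=320 > ρ²=49 → inactive
o3: d²=29 ≤ ρ²=49; F_rep = 8·(-2,-5)/29² = (-0.0190,-0.0476)
F = F_att + ΣF_rep = (0.7310,-3.0476)
p' = p + 1/10·F = (-5.9269,3.6952)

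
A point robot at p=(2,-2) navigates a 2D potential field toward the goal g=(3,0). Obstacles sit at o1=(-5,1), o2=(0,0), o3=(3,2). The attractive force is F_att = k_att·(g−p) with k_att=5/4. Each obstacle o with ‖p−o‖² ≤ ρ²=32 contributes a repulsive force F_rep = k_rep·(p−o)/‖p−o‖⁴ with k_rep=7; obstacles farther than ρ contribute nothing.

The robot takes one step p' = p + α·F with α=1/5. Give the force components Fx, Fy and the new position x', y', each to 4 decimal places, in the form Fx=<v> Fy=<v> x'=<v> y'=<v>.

F_att = 5/4·(g−p) = 5/4·(1,2) = (1.2500,2.5000)
o1: d²=58 > ρ²=32 → inactive
o2: d²=8 ≤ ρ²=32; F_rep = 7·(2,-2)/8² = (0.2188,-0.2188)
o3: d²=17 ≤ ρ²=32; F_rep = 7·(-1,-4)/17² = (-0.0242,-0.0969)
F = F_att + ΣF_rep = (1.4445,2.1844)
p' = p + 1/5·F = (2.2889,-1.5631)

Fx=1.4445 Fy=2.1844 x'=2.2889 y'=-1.5631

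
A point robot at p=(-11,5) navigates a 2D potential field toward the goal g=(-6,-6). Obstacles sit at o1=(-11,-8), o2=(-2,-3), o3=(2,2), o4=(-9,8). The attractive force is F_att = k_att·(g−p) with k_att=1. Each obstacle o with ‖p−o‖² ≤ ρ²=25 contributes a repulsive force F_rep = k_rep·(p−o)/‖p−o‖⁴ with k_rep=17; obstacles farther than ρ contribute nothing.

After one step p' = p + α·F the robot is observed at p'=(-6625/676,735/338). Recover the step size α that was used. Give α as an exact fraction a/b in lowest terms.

α = 1/4

F_att = 1·(g−p) = 1·(5,-11) = (5.0000,-11.0000)
o1: d²=169 > ρ²=25 → inactive
o2: d²=145 > ρ²=25 → inactive
o3: d²=178 > ρ²=25 → inactive
o4: d²=13 ≤ ρ²=25; F_rep = 17·(-2,-3)/13² = (-0.2012,-0.3018)
F = F_att + ΣF_rep = (4.7988,-11.3018)
Δp = p'−p = (1.1997,-2.8254); α = Δx/Fx = (811/676) / (811/169) = 1/4
check: Δy/Fy = (-955/338) / (-1910/169) = 1/4 ✓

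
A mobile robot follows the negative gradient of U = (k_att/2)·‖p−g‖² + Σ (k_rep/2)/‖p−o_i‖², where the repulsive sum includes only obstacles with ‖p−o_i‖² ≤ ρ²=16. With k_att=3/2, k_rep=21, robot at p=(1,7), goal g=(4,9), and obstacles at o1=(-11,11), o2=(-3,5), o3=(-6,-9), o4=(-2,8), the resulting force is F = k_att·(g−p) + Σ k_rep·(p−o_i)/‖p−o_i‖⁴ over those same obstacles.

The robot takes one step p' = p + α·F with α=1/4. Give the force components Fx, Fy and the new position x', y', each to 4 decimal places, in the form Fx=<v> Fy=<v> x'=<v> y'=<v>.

F_att = 3/2·(g−p) = 3/2·(3,2) = (4.5000,3.0000)
o1: d²=160 > ρ²=16 → inactive
o2: d²=20 > ρ²=16 → inactive
o3: d²=305 > ρ²=16 → inactive
o4: d²=10 ≤ ρ²=16; F_rep = 21·(3,-1)/10² = (0.6300,-0.2100)
F = F_att + ΣF_rep = (5.1300,2.7900)
p' = p + 1/4·F = (2.2825,7.6975)

Fx=5.1300 Fy=2.7900 x'=2.2825 y'=7.6975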